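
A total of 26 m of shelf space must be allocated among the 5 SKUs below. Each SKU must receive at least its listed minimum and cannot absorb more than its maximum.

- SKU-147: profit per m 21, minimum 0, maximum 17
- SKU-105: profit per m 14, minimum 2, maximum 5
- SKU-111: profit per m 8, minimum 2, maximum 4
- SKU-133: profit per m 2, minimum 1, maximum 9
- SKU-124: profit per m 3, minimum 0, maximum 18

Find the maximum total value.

Meeting every minimum uses 0+2+2+1+0 = 5 m, leaving 21.
Rank by profit per m: SKU-147 21 > SKU-105 14 > SKU-111 8 > SKU-124 3 > SKU-133 2.
Give SKU-147 17 more to hit its cap of 17 — 4 left.
SKU-105 takes 3 more to reach its cap of 5 — 1 left.
Only 1 left; SKU-111 takes them to reach 3.
Total = 21×17 + 14×5 + 8×3 + 2×1 = 453.

453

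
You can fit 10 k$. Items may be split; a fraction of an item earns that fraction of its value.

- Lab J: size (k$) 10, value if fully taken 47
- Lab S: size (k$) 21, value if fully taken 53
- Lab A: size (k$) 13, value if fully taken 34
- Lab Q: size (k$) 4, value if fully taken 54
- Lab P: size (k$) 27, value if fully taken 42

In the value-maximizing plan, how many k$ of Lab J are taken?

6

Sort by value density: Lab Q 54/4≈13.5, Lab J 47/10≈4.7, Lab A 34/13≈2.62, Lab S 53/21≈2.52, Lab P 42/27≈1.56.
Take all of Lab Q (4 k$, value 54) → 6 k$ left.
Fill the last 6 k$ with part of Lab J: 6/10 of it earns 28.2.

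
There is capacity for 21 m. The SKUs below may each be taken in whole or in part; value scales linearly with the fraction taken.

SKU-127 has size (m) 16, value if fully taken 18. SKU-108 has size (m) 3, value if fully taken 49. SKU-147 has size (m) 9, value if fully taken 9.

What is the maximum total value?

69

Sort by value density: SKU-108 49/3≈16.3, SKU-127 18/16≈1.12, SKU-147 9/9≈1.
All 3 m of SKU-108 fit (value 49) — 18 remain.
SKU-127: take in full, 16 m for value 18 — 2 left.
Fill the last 2 m with part of SKU-147: 2/9 of it earns 2.
Total value = 69.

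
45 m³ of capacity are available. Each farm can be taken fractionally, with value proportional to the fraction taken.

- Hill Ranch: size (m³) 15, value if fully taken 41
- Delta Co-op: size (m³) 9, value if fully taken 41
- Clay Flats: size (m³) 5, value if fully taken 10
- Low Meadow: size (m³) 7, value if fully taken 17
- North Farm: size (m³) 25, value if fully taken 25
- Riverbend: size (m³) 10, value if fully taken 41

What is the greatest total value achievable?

148

Sort by value density: Delta Co-op 41/9≈4.56, Riverbend 41/10≈4.1, Hill Ranch 41/15≈2.73, Low Meadow 17/7≈2.43, Clay Flats 10/5≈2, North Farm 25/25≈1.
All 9 m³ of Delta Co-op fit (value 41) ; 36 remain.
Riverbend: take in full, 10 m³ for value 41 ; 26 left.
Take all of Hill Ranch (15 m³, value 41) ; 11 m³ left.
All 7 m³ of Low Meadow fit (value 17) ; 4 remain.
Only 4 m³ remain; take 4/5 of Clay Flats for value 10×4/5 = 8.
Total value = 148.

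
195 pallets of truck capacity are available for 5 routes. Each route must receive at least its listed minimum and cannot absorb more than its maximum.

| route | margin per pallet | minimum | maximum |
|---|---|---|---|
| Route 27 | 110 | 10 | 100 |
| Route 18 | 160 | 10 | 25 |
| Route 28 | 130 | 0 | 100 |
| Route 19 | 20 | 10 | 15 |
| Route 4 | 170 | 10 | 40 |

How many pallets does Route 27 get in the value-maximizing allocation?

Meeting every minimum uses 10+10+0+10+10 = 40 pallets, leaving 155.
Highest margin per pallet first: Route 4 170 > Route 18 160 > Route 28 130 > Route 27 110 > Route 19 20.
Give Route 4 30 more to hit its cap of 40 — 125 left.
Route 18: +15 to 25 (cap) — 110 left.
Route 28 takes 100 more to reach its cap of 100 — 10 left.
Route 27: +10 (room for 90) → 20. Pool exhausted.

20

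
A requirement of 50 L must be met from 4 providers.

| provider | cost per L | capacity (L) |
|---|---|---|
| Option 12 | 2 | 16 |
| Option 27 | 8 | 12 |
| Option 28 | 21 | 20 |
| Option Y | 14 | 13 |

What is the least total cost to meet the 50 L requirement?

Use providers in increasing cost order.
Option 12 at 2: take all 16 L — 34 still needed.
Take 12 from Option 27 at 8 — need 22 more.
Option Y (14): use full 13 — 9 L to go.
Option 28 at 21: take 9 of its 20 — requirement met.
Cost = 16×2 + 12×8 + 13×14 + 9×21 = 499.

499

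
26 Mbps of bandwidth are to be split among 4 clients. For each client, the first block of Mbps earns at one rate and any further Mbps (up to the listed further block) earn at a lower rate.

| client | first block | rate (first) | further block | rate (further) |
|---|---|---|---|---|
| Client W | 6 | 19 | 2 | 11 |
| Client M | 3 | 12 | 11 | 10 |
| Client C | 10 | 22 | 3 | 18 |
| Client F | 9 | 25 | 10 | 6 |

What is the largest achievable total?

Rank every tier by rate: Client F/first 25 > Client C/first 22 > Client W/first 19 > Client C/second 18 > Client M/first 12 > Client W/second 11 > Client M/second 10 > Client F/second 6.
Client F/first (25): +9 — 17 left.
Fill Client C first block (10 at 22) — 7 left.
Client W first at 19: fill all 6 — 1 left.
1 remain; put them into Client C second at 18.
Total = 25×9 + 22×10 + 19×6 + 18×1 = 577.

577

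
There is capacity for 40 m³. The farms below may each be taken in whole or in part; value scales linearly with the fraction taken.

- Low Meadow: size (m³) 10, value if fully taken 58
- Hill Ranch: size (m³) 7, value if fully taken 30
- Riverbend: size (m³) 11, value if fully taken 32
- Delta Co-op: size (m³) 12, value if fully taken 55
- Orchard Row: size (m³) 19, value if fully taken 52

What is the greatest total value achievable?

175

Rank by value-to-size ratio: Low Meadow 58/10≈5.8, Delta Co-op 55/12≈4.58, Hill Ranch 30/7≈4.29, Riverbend 32/11≈2.91, Orchard Row 52/19≈2.74.
Take all of Low Meadow (10 m³, value 58) ; 30 m³ left.
Take all of Delta Co-op (12 m³, value 55) ; 18 m³ left.
Hill Ranch: take in full, 7 m³ for value 30 ; 11 left.
Riverbend: take in full, 11 m³ for value 32 ; 0 left.
Total value = 175.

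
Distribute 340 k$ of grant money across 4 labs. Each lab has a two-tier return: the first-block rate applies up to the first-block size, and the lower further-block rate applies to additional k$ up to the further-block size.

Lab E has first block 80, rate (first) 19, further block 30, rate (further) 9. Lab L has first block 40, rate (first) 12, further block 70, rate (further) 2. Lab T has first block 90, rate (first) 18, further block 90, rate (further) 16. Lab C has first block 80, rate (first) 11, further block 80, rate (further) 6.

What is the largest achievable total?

5500

Rank every tier by rate: Lab E/first 19 > Lab T/first 18 > Lab T/second 16 > Lab L/first 12 > Lab C/first 11 > Lab E/second 9 > Lab C/second 6 > Lab L/second 2.
Lab E/first (19): +80 ; 260 left.
Fill Lab T first block (90 at 18) ; 170 left.
Lab T/second (16): +90 ; 80 left.
Lab L/first (12): +40 ; 40 left.
Lab C/first: +40 of 80 at 11; pool empty.
Total = 19×80 + 18×90 + 16×90 + 12×40 + 11×40 = 5500.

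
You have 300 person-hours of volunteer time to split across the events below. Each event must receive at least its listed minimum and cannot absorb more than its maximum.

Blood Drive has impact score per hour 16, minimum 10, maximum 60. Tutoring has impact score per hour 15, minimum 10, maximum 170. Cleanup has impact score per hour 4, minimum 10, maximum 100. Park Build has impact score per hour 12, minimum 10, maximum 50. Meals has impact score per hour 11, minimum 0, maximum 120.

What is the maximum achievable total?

4260

Meeting every minimum uses 10+10+10+10+0 = 40 person-hours, leaving 260.
Highest impact score per hour first: Blood Drive 16 > Tutoring 15 > Park Build 12 > Meals 11 > Cleanup 4.
Blood Drive takes 50 more to reach its cap of 60 — 210 left.
Give Tutoring 160 more to hit its cap of 170 — 50 left.
Park Build: +40 to 50 (cap) — 10 left.
Meals: +10 (room for 120) → 10. Pool exhausted.
Total = 16×60 + 15×170 + 4×10 + 12×50 + 11×10 = 4260.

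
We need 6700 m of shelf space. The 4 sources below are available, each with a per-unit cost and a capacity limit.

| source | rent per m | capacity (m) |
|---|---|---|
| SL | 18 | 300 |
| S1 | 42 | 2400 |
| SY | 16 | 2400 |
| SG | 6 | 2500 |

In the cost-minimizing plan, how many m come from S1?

1500

Use sources in increasing cost order.
SG at 6: take all 2500 m — 4200 still needed.
SY at 16: take all 2400 m — 1800 still needed.
SL at 18: take all 300 m — 1500 still needed.
Take 1500 from S1 at 42 to finish.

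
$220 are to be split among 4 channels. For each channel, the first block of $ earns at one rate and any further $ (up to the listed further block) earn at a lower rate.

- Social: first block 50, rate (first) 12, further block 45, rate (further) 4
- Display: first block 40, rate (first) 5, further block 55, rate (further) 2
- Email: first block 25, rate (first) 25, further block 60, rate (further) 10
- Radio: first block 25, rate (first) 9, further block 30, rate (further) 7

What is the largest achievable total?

Rank every tier by rate: Email/T1 25 > Social/T1 12 > Email/T2 10 > Radio/T1 9 > Radio/T2 7 > Display/T1 5 > Social/T2 4 > Display/T2 2.
Email T1 at 25: fill all 25 → 195 left.
Social T1 at 12: fill all 50 → 145 left.
Email T2 at 10: fill all 60 → 85 left.
Radio/T1 (9): +25 → 60 left.
Radio/T2 (7): +30 → 30 left.
Display/T1: +30 of 40 at 5; pool empty.
Total = 25×25 + 12×50 + 10×60 + 9×25 + 7×30 + 5×30 = 2410.

2410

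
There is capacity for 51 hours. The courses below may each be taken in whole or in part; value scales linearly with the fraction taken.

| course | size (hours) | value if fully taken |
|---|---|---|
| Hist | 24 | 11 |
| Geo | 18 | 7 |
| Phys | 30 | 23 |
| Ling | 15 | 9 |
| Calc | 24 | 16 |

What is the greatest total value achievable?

37

Best value per unit of size first: Phys 23/30≈0.767, Calc 16/24≈0.667, Ling 9/15≈0.6, Hist 11/24≈0.458, Geo 7/18≈0.389.
Phys: take in full, 30 hours for value 23 — 21 left.
Fill the last 21 hours with part of Calc: 21/24 of it earns 14.
Total value = 37.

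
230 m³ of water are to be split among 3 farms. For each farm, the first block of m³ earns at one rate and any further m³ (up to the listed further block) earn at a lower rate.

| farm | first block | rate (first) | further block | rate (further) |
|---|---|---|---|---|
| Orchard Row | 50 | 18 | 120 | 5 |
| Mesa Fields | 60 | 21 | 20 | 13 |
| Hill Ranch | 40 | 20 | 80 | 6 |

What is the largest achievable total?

3580

Rank every tier by rate: Mesa Fields/first 21 > Hill Ranch/first 20 > Orchard Row/first 18 > Mesa Fields/second 13 > Hill Ranch/second 6 > Orchard Row/second 5.
Mesa Fields/first (21): +60 — 170 left.
Fill Hill Ranch first block (40 at 20) — 130 left.
Fill Orchard Row first block (50 at 18) — 80 left.
Fill Mesa Fields second block (20 at 13) — 60 left.
Hill Ranch second at 6: only 60 left, fill 60.
Total = 21×60 + 20×40 + 18×50 + 13×20 + 6×60 = 3580.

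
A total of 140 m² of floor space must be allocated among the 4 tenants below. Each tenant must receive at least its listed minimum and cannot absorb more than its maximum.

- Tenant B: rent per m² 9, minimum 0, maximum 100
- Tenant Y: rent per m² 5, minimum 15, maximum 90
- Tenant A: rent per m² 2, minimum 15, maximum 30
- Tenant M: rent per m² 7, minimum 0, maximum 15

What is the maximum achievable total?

1075

Meeting every minimum uses 0+15+15+0 = 30 m², leaving 110.
Highest rent per m² first: Tenant B 9 > Tenant M 7 > Tenant Y 5 > Tenant A 2.
Tenant B takes 100 more to reach its cap of 100 — 10 left.
Tenant M: +10 (room for 15) → 10. Pool exhausted.
Total = 9×100 + 5×15 + 2×15 + 7×10 = 1075.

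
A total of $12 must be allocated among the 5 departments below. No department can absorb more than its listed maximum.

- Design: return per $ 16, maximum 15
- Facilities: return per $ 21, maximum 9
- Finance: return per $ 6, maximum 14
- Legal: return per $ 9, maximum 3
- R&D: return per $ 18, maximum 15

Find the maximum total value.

243

Order the departments by return per $: Facilities 21 > R&D 18 > Design 16 > Legal 9 > Finance 6.
Facilities: +9 to 9 (cap) → 3 left.
R&D has room for 15 but only 3 remain, so it gets 3.
Total = 21×9 + 18×3 = 243.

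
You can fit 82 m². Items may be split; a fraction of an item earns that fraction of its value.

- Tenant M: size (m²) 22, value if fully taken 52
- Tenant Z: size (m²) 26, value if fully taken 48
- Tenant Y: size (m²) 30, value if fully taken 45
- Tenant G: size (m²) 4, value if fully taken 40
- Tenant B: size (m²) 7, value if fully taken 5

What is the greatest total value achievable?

Sort by value density: Tenant G 40/4≈10, Tenant M 52/22≈2.36, Tenant Z 48/26≈1.85, Tenant Y 45/30≈1.5, Tenant B 5/7≈0.714.
Take all of Tenant G (4 m², value 40) → 78 m² left.
Tenant M: take in full, 22 m² for value 52 → 56 left.
Take all of Tenant Z (26 m², value 48) → 30 m² left.
Take all of Tenant Y (30 m², value 45) → 0 m² left.
Total value = 185.

185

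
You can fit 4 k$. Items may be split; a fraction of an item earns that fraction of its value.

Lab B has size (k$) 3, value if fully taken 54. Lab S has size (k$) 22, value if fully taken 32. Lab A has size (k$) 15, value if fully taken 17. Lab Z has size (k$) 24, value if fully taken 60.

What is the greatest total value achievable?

Best value per unit of size first: Lab B 54/3≈18, Lab Z 60/24≈2.5, Lab S 32/22≈1.45, Lab A 17/15≈1.13.
Lab B: take in full, 3 k$ for value 54 → 1 left.
1 k$ left: a 1/24 share of Lab Z gives 60×1/24 = 2.5.
Total value = 56.5.

56.5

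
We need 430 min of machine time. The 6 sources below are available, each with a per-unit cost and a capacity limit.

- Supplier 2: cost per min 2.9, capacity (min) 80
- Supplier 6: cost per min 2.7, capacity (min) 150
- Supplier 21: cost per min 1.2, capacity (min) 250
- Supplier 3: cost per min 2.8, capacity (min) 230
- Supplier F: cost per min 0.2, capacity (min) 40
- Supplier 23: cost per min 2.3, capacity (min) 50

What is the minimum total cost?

Use sources in increasing cost order.
Supplier F (0.2): use full 40 — 390 min to go.
Supplier 21 at 1.2: take all 250 min — 140 still needed.
Take 50 from Supplier 23 at 2.3 — need 90 more.
Supplier 6 at 2.7: take 90 of its 150 — requirement met.
Supplier 3, Supplier 2: unused.
Cost = 40×0.2 + 250×1.2 + 50×2.3 + 90×2.7 = 666.

666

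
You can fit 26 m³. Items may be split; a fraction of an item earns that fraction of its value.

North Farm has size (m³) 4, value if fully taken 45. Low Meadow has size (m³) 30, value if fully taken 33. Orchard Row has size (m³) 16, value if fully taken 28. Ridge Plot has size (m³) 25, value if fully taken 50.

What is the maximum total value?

89

Rank by value-to-size ratio: North Farm 45/4≈11.2, Ridge Plot 50/25≈2, Orchard Row 28/16≈1.75, Low Meadow 33/30≈1.1.
All 4 m³ of North Farm fit (value 45) → 22 remain.
22 m³ left: a 22/25 share of Ridge Plot gives 50×22/25 = 44.
Total value = 89.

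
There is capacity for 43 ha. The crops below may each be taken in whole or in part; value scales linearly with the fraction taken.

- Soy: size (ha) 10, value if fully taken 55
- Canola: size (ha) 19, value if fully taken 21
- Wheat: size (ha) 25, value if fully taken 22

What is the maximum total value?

88.32

Best value per unit of size first: Soy 55/10≈5.5, Canola 21/19≈1.11, Wheat 22/25≈0.88.
All 10 ha of Soy fit (value 55) — 33 remain.
Canola: take in full, 19 ha for value 21 — 14 left.
Fill the last 14 ha with part of Wheat: 14/25 of it earns 12.32.
Total value = 88.32.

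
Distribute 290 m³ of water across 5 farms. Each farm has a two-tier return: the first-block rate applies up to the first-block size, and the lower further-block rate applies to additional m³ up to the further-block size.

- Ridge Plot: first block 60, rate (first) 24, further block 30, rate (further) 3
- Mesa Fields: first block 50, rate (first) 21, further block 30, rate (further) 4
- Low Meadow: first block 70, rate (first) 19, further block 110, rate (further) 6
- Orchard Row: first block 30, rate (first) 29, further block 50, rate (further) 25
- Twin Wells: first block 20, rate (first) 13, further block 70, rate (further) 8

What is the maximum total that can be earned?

Treat each block as its own option and order by rate: Orchard Row/tier1 29 > Orchard Row/tier2 25 > Ridge Plot/tier1 24 > Mesa Fields/tier1 21 > Low Meadow/tier1 19 > Twin Wells/tier1 13 > Twin Wells/tier2 8 > Low Meadow/tier2 6 > Mesa Fields/tier2 4 > Ridge Plot/tier2 3.
Fill Orchard Row tier1 block (30 at 29) → 260 left.
Orchard Row/tier2 (25): +50 → 210 left.
Fill Ridge Plot tier1 block (60 at 24) → 150 left.
Mesa Fields/tier1 (21): +50 → 100 left.
Fill Low Meadow tier1 block (70 at 19) → 30 left.
Twin Wells/tier1 (13): +20 → 10 left.
Twin Wells/tier2: +10 of 70 at 8; pool empty.
Total = 29×30 + 25×50 + 24×60 + 21×50 + 19×70 + 13×20 + 8×10 = 6280.

6280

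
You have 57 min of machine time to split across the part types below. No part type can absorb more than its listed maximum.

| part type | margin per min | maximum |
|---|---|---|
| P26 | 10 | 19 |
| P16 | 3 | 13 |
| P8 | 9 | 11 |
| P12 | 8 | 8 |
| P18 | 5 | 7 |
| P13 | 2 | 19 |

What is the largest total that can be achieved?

Rank by margin per min: P26 10 > P8 9 > P12 8 > P18 5 > P16 3 > P13 2.
P26 takes 19 to reach its cap of 19 → 38 left.
P8: +11 to 11 (cap) → 27 left.
P12: +8 to 8 (cap) → 19 left.
P18: +7 to 7 (cap) → 12 left.
P16 has room for 13 but only 12 remain, so it gets 12.
Total = 10×19 + 3×12 + 9×11 + 8×8 + 5×7 = 424.

424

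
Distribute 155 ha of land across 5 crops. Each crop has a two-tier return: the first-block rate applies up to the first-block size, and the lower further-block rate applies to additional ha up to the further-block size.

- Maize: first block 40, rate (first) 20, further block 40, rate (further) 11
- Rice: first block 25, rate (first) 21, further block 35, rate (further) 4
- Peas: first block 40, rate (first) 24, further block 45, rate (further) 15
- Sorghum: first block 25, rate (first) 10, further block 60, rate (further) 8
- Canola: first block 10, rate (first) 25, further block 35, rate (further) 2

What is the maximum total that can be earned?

3135

Treat each block as its own option and order by rate: Canola/tier1 25 > Peas/tier1 24 > Rice/tier1 21 > Maize/tier1 20 > Peas/tier2 15 > Maize/tier2 11 > Sorghum/tier1 10 > Sorghum/tier2 8 > Rice/tier2 4 > Canola/tier2 2.
Canola/tier1 (25): +10 → 145 left.
Fill Peas tier1 block (40 at 24) → 105 left.
Fill Rice tier1 block (25 at 21) → 80 left.
Fill Maize tier1 block (40 at 20) → 40 left.
40 remain; put them into Peas tier2 at 15.
Total = 25×10 + 24×40 + 21×25 + 20×40 + 15×40 = 3135.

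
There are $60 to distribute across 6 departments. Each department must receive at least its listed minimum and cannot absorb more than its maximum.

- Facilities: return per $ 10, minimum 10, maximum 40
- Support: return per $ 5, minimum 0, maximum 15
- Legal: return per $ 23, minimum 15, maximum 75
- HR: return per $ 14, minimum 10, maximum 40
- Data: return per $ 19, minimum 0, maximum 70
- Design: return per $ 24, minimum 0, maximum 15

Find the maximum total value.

1175

Meeting every minimum uses 10+0+15+10+0+0 = 35 $, leaving 25.
Rank by return per $: Design 24 > Legal 23 > Data 19 > HR 14 > Facilities 10 > Support 5.
Design takes 15 more to reach its cap of 15 → 10 left.
Legal: +10 (room for 60) → 25. Pool exhausted.
Total = 10×10 + 23×25 + 14×10 + 24×15 = 1175.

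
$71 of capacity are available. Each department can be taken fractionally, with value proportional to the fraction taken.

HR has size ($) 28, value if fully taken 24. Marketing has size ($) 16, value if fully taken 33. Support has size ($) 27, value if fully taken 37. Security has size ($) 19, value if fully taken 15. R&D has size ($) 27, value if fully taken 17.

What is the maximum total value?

Best value per unit of size first: Marketing 33/16≈2.06, Support 37/27≈1.37, HR 24/28≈0.857, Security 15/19≈0.789, R&D 17/27≈0.63.
All 16 $ of Marketing fit (value 33) → 55 remain.
All 27 $ of Support fit (value 37) → 28 remain.
Take all of HR (28 $, value 24) → 0 $ left.
Total value = 94.

94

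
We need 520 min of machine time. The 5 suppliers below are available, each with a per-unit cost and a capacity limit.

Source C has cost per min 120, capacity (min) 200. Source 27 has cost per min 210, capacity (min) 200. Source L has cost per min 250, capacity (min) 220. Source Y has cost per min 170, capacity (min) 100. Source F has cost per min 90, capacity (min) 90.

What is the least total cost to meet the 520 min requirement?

76400

Fill from the cheapest supplier first.
Source F at 90: take all 90 min ; 430 still needed.
Take 200 from Source C at 120 ; need 230 more.
Take 100 from Source Y at 170 ; need 130 more.
Take 130 from Source 27 at 210 to finish.
Source L: unused.
Cost = 90×90 + 200×120 + 100×170 + 130×210 = 76400.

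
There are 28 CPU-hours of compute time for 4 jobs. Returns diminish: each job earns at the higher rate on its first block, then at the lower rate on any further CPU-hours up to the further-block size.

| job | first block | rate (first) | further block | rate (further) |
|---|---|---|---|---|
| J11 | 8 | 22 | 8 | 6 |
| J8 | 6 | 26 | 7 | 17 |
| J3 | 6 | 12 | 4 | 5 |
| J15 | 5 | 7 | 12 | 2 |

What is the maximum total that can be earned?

530

Rank every tier by rate: J8/tier1 26 > J11/tier1 22 > J8/tier2 17 > J3/tier1 12 > J15/tier1 7 > J11/tier2 6 > J3/tier2 5 > J15/tier2 2.
J8/tier1 (26): +6 — 22 left.
J11 tier1 at 22: fill all 8 — 14 left.
J8/tier2 (17): +7 — 7 left.
Fill J3 tier1 block (6 at 12) — 1 left.
J15 tier1 at 7: only 1 left, fill 1.
Total = 26×6 + 22×8 + 17×7 + 12×6 + 7×1 = 530.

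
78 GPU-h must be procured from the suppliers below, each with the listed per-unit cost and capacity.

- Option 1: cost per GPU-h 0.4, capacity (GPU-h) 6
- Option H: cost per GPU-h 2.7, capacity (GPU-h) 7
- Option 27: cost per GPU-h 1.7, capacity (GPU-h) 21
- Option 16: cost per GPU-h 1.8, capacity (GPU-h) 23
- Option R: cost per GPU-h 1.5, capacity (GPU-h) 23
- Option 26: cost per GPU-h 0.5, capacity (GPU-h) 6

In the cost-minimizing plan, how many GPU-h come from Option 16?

Cheapest first:
Take 6 from Option 1 at 0.4 — need 72 more.
Take 6 from Option 26 at 0.5 — need 66 more.
Option R (1.5): use full 23 — 43 GPU-h to go.
Option 27 (1.7): use full 21 — 22 GPU-h to go.
Take 22 from Option 16 at 1.8 to finish.
Option H: unused.

22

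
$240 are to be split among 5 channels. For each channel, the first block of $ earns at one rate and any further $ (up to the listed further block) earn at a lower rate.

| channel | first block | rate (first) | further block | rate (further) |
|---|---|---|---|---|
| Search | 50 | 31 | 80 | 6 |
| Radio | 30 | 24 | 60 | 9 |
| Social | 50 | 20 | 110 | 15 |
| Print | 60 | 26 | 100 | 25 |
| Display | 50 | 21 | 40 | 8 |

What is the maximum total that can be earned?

Rank every tier by rate: Search/tier1 31 > Print/tier1 26 > Print/tier2 25 > Radio/tier1 24 > Display/tier1 21 > Social/tier1 20 > Social/tier2 15 > Radio/tier2 9 > Display/tier2 8 > Search/tier2 6.
Fill Search tier1 block (50 at 31) → 190 left.
Print tier1 at 26: fill all 60 → 130 left.
Print/tier2 (25): +100 → 30 left.
Fill Radio tier1 block (30 at 24) → 0 left.
Total = 31×50 + 26×60 + 25×100 + 24×30 = 6330.

6330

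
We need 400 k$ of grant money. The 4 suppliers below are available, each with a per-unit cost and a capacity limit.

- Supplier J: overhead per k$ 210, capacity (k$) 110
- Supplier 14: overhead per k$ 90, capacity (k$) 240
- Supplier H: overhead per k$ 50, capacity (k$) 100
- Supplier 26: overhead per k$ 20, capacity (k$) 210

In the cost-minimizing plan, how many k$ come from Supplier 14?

90

Fill from the cheapest supplier first.
Take 210 from Supplier 26 at 20 ; need 190 more.
Supplier H at 50: take all 100 k$ ; 90 still needed.
Supplier 14 (90): take the remaining 90 ; done.
Supplier J: unused.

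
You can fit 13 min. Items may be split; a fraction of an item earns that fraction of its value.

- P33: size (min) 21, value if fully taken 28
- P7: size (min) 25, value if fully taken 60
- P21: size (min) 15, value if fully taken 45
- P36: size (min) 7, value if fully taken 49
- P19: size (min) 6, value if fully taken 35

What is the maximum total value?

Best value per unit of size first: P36 49/7≈7, P19 35/6≈5.83, P21 45/15≈3, P7 60/25≈2.4, P33 28/21≈1.33.
P36: take in full, 7 min for value 49 — 6 left.
P19: take in full, 6 min for value 35 — 0 left.
Total value = 84.

84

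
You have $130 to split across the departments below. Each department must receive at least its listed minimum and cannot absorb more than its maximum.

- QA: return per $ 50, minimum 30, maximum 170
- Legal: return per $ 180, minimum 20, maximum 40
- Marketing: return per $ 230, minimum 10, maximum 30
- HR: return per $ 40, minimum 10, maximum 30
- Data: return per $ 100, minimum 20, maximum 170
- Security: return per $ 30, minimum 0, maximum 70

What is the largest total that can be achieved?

18000

Meeting every minimum uses 30+20+10+10+20+0 = 90 $, leaving 40.
Rank by return per $: Marketing 230 > Legal 180 > Data 100 > QA 50 > HR 40 > Security 30.
Marketing takes 20 more to reach its cap of 30 → 20 left.
Legal takes 20 more to reach its cap of 40 → 0 left.
Total = 50×30 + 180×40 + 230×30 + 40×10 + 100×20 = 18000.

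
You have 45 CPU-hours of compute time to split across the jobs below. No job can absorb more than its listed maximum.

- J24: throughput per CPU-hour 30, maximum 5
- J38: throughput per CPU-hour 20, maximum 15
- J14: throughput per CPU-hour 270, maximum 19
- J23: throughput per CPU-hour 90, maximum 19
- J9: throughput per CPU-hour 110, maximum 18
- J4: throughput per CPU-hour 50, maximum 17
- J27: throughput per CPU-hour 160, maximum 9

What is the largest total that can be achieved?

Highest throughput per CPU-hour first: J14 270 > J27 160 > J9 110 > J23 90 > J4 50 > J24 30 > J38 20.
J14 takes 19 to reach its cap of 19 ; 26 left.
J27: +9 to 9 (cap) ; 17 left.
Only 17 left; J9 takes them to reach 17.
Total = 270×19 + 110×17 + 160×9 = 8440.

8440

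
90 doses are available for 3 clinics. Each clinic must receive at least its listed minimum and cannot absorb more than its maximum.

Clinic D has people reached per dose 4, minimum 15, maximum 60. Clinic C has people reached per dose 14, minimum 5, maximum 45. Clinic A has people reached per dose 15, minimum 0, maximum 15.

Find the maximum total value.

975

Meeting every minimum uses 15+5+0 = 20 doses, leaving 70.
Rank by people reached per dose: Clinic A 15 > Clinic C 14 > Clinic D 4.
Clinic A takes 15 more to reach its cap of 15 ; 55 left.
Clinic C: +40 to 45 (cap) ; 15 left.
Clinic D has room for 45 more but only 15 remain, so it gets 30.
Total = 4×30 + 14×45 + 15×15 = 975.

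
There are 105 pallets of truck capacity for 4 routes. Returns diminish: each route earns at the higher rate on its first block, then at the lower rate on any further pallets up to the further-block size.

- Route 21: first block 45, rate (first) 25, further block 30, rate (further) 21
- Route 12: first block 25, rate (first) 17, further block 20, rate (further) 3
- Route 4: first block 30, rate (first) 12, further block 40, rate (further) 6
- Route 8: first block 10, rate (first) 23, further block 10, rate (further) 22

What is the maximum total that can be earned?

Order all 8 blocks by rate: Route 21/tier1 25 > Route 8/tier1 23 > Route 8/tier2 22 > Route 21/tier2 21 > Route 12/tier1 17 > Route 4/tier1 12 > Route 4/tier2 6 > Route 12/tier2 3.
Route 21/tier1 (25): +45 ; 60 left.
Route 8 tier1 at 23: fill all 10 ; 50 left.
Route 8/tier2 (22): +10 ; 40 left.
Route 21/tier2 (21): +30 ; 10 left.
10 remain; put them into Route 12 tier1 at 17.
Total = 25×45 + 23×10 + 22×10 + 21×30 + 17×10 = 2375.

2375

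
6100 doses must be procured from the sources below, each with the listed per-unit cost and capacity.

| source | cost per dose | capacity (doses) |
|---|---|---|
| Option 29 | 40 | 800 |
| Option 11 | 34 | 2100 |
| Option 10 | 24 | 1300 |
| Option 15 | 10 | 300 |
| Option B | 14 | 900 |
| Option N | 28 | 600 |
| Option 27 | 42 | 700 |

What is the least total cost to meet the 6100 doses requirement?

171200

Cheapest first:
Take 300 from Option 15 at 10 — need 5800 more.
Option B at 14: take all 900 doses — 4900 still needed.
Option 10 at 24: take all 1300 doses — 3600 still needed.
Option N at 28: take all 600 doses — 3000 still needed.
Take 2100 from Option 11 at 34 — need 900 more.
Option 29 at 40: take all 800 doses — 100 still needed.
Option 27 (42): take the remaining 100 — done.
Cost = 300×10 + 900×14 + 1300×24 + 600×28 + 2100×34 + 800×40 + 100×42 = 171200.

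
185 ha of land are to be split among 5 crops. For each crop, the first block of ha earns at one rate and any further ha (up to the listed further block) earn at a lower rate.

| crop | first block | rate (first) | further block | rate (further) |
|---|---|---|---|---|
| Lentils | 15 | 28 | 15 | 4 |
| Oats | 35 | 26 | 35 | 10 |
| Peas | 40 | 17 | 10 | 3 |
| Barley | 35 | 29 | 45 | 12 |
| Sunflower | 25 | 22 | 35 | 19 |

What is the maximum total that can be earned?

Treat each block as its own option and order by rate: Barley/tier1 29 > Lentils/tier1 28 > Oats/tier1 26 > Sunflower/tier1 22 > Sunflower/tier2 19 > Peas/tier1 17 > Barley/tier2 12 > Oats/tier2 10 > Lentils/tier2 4 > Peas/tier2 3.
Barley tier1 at 29: fill all 35 → 150 left.
Lentils tier1 at 28: fill all 15 → 135 left.
Oats tier1 at 26: fill all 35 → 100 left.
Fill Sunflower tier1 block (25 at 22) → 75 left.
Sunflower tier2 at 19: fill all 35 → 40 left.
Fill Peas tier1 block (40 at 17) → 0 left.
Total = 29×35 + 28×15 + 26×35 + 22×25 + 19×35 + 17×40 = 4240.

4240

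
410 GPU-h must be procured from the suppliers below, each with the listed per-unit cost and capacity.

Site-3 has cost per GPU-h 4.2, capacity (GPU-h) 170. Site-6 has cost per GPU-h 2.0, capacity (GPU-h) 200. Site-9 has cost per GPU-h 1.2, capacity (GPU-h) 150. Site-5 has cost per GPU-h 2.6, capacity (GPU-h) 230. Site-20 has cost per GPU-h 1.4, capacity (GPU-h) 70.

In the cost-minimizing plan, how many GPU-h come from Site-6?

Cheapest first:
Site-9 (1.2): use full 150 — 260 GPU-h to go.
Take 70 from Site-20 at 1.4 — need 190 more.
Site-6 (2.0): take the remaining 190 — done.
Site-5, Site-3: unused.

190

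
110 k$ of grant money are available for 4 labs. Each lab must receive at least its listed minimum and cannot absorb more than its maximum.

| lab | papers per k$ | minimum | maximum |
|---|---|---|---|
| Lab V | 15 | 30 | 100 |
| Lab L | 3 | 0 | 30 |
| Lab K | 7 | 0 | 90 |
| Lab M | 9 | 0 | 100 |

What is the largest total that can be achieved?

Meeting every minimum uses 30+0+0+0 = 30 k$, leaving 80.
Rank by papers per k$: Lab V 15 > Lab M 9 > Lab K 7 > Lab L 3.
Lab V: +70 to 100 (cap) ; 10 left.
Lab M: +10 (room for 100) → 10. Pool exhausted.
Total = 15×100 + 9×10 = 1590.

1590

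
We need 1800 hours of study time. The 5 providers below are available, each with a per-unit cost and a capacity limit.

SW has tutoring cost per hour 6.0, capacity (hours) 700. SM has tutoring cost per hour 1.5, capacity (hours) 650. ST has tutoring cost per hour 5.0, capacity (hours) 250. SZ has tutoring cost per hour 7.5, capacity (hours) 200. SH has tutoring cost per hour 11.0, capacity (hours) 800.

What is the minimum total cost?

7925

Use providers in increasing cost order.
SM (1.5): use full 650 → 1150 hours to go.
Take 250 from ST at 5.0 → need 900 more.
SW at 6.0: take all 700 hours → 200 still needed.
SZ at 7.5: take all 200 hours → 0 still needed.
SH: unused.
Cost = 650×1.5 + 250×5.0 + 700×6.0 + 200×7.5 = 7925.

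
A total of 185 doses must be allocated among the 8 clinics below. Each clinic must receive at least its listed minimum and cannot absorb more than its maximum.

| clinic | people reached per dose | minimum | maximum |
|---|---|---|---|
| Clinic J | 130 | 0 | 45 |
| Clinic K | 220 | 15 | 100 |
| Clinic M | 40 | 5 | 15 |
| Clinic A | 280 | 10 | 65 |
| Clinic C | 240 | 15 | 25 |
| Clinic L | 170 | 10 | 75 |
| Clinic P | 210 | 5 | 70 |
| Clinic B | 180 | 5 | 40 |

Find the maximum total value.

43450

Meeting every minimum uses 0+15+5+10+15+10+5+5 = 65 doses, leaving 120.
Rank by people reached per dose: Clinic A 280 > Clinic C 240 > Clinic K 220 > Clinic P 210 > Clinic B 180 > Clinic L 170 > Clinic J 130 > Clinic M 40.
Give Clinic A 55 more to hit its cap of 65 — 65 left.
Clinic C takes 10 more to reach its cap of 25 — 55 left.
Clinic K has room for 85 more but only 55 remain, so it gets 70.
Total = 220×70 + 40×5 + 280×65 + 240×25 + 170×10 + 210×5 + 180×5 = 43450.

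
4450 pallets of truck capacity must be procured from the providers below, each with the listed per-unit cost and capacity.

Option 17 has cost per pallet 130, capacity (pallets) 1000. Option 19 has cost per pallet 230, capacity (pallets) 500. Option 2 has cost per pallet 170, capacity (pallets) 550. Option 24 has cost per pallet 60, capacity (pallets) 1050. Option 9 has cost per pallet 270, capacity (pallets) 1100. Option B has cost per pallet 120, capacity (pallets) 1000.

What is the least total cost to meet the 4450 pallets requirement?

616000

Cheapest first:
Option 24 at 60: take all 1050 pallets ; 3400 still needed.
Take 1000 from Option B at 120 ; need 2400 more.
Take 1000 from Option 17 at 130 ; need 1400 more.
Take 550 from Option 2 at 170 ; need 850 more.
Option 19 at 230: take all 500 pallets ; 350 still needed.
Option 9 at 270: take 350 of its 1100 ; requirement met.
Cost = 1050×60 + 1000×120 + 1000×130 + 550×170 + 500×230 + 350×270 = 616000.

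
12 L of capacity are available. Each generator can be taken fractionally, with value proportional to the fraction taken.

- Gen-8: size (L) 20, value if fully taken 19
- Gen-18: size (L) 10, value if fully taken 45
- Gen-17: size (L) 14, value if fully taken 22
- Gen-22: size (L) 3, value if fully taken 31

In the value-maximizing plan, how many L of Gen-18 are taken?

Rank by value-to-size ratio: Gen-22 31/3≈10.3, Gen-18 45/10≈4.5, Gen-17 22/14≈1.57, Gen-8 19/20≈0.95.
All 3 L of Gen-22 fit (value 31) ; 9 remain.
Fill the last 9 L with part of Gen-18: 9/10 of it earns 40.5.

9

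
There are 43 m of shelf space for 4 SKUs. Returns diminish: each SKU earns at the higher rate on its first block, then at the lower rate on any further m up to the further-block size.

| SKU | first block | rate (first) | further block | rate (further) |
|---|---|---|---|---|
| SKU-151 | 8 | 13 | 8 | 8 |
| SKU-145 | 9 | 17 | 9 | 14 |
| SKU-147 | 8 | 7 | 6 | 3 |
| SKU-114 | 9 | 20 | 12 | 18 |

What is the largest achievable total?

727

Order all 8 blocks by rate: SKU-114/first 20 > SKU-114/second 18 > SKU-145/first 17 > SKU-145/second 14 > SKU-151/first 13 > SKU-151/second 8 > SKU-147/first 7 > SKU-147/second 3.
Fill SKU-114 first block (9 at 20) — 34 left.
SKU-114/second (18): +12 — 22 left.
SKU-145/first (17): +9 — 13 left.
Fill SKU-145 second block (9 at 14) — 4 left.
SKU-151 first at 13: only 4 left, fill 4.
Total = 20×9 + 18×12 + 17×9 + 14×9 + 13×4 = 727.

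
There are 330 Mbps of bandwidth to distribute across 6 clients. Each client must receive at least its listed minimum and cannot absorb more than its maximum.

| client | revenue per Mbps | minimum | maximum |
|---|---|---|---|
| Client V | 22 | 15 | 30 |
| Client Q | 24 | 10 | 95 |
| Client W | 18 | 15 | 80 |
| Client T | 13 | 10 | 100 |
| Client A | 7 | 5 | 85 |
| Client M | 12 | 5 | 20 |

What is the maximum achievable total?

5955

Meeting every minimum uses 15+10+15+10+5+5 = 60 Mbps, leaving 270.
Rank by revenue per Mbps: Client Q 24 > Client V 22 > Client W 18 > Client T 13 > Client M 12 > Client A 7.
Client Q: +85 to 95 (cap) ; 185 left.
Give Client V 15 more to hit its cap of 30 ; 170 left.
Give Client W 65 more to hit its cap of 80 ; 105 left.
Give Client T 90 more to hit its cap of 100 ; 15 left.
Client M: +15 to 20 (cap) ; 0 left.
Total = 22×30 + 24×95 + 18×80 + 13×100 + 7×5 + 12×20 = 5955.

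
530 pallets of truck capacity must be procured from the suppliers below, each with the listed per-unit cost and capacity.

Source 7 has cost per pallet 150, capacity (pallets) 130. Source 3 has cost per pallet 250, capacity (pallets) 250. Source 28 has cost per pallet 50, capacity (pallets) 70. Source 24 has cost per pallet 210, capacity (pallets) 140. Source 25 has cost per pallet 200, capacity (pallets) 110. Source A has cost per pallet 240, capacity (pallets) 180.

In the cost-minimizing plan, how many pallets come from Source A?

Cheapest first:
Source 28 (50): use full 70 ; 460 pallets to go.
Take 130 from Source 7 at 150 ; need 330 more.
Source 25 (200): use full 110 ; 220 pallets to go.
Source 24 (210): use full 140 ; 80 pallets to go.
Take 80 from Source A at 240 to finish.
Source 3: unused.

80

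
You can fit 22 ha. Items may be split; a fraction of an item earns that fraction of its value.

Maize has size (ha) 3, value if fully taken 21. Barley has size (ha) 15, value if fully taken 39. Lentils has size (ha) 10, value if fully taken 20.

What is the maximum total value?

68

Rank by value-to-size ratio: Maize 21/3≈7, Barley 39/15≈2.6, Lentils 20/10≈2.
Take all of Maize (3 ha, value 21) — 19 ha left.
All 15 ha of Barley fit (value 39) — 4 remain.
4 ha left: a 4/10 share of Lentils gives 20×4/10 = 8.
Total value = 68.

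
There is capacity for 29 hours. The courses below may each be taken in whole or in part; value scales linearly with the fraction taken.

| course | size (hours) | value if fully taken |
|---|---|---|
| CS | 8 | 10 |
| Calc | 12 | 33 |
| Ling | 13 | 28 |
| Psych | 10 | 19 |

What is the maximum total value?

68.6

Rank by value-to-size ratio: Calc 33/12≈2.75, Ling 28/13≈2.15, Psych 19/10≈1.9, CS 10/8≈1.25.
Take all of Calc (12 hours, value 33) — 17 hours left.
All 13 hours of Ling fit (value 28) — 4 remain.
4 hours left: a 4/10 share of Psych gives 19×4/10 = 7.6.
Total value = 68.6.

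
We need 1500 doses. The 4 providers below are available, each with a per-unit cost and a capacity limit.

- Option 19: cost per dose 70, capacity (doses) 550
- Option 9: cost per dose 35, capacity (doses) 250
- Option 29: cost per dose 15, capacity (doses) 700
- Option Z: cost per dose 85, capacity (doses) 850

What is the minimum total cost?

Use providers in increasing cost order.
Option 29 at 15: take all 700 doses — 800 still needed.
Option 9 (35): use full 250 — 550 doses to go.
Option 19 at 70: take all 550 doses — 0 still needed.
Option Z: unused.
Cost = 700×15 + 250×35 + 550×70 = 57750.

57750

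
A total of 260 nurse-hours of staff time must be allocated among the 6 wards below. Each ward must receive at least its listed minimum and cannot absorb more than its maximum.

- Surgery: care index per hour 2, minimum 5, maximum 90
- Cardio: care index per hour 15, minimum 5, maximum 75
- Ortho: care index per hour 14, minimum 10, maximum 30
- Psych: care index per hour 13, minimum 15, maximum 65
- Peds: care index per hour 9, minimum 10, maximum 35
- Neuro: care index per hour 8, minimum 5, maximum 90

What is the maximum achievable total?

Meeting every minimum uses 5+5+10+15+10+5 = 50 nurse-hours, leaving 210.
Highest care index per hour first: Cardio 15 > Ortho 14 > Psych 13 > Peds 9 > Neuro 8 > Surgery 2.
Give Cardio 70 more to hit its cap of 75 — 140 left.
Ortho takes 20 more to reach its cap of 30 — 120 left.
Psych: +50 to 65 (cap) — 70 left.
Give Peds 25 more to hit its cap of 35 — 45 left.
Neuro: +45 (room for 85) → 50. Pool exhausted.
Total = 2×5 + 15×75 + 14×30 + 13×65 + 9×35 + 8×50 = 3115.

3115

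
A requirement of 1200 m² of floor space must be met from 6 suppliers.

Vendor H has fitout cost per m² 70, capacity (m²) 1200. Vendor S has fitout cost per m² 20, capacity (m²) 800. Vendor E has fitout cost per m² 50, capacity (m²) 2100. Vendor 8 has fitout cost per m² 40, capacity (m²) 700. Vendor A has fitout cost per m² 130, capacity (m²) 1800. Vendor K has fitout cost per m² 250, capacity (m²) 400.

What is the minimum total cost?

Use suppliers in increasing cost order.
Vendor S at 20: take all 800 m² → 400 still needed.
Take 400 from Vendor 8 at 40 to finish.
Vendor E, Vendor H, Vendor A, Vendor K: unused.
Cost = 800×20 + 400×40 = 32000.

32000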